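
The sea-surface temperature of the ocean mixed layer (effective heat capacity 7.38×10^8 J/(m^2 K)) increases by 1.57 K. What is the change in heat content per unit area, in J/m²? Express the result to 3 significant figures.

1.16×10^9

Areal heat capacity C = 7.38×10^8 J/(m^2 K) (given).
ΔQ = C ΔT = 7.38×10^8 × 1.57 = 1.16×10^9 J/m².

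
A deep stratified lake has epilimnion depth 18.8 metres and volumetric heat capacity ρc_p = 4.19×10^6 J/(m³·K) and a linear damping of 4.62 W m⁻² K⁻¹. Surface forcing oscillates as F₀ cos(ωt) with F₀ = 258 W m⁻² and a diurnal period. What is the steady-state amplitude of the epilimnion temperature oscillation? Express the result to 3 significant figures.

Areal heat capacity C = ρc_p × D = 4.19×10^6 × 18.8 = 7.88×10^7 J/(m²·K).
Angular frequency ω = 2π / T = 2π / 86400 s = 7.27×10^-5 s⁻¹.
√((Cω)² + λ²) = √((5730)² + 4.62²) = 5730 W/(m²·K).
Amplitude A = F₀ / √((Cω)²+λ²) = 258 / 5730 = 0.0450 K.

0.0450 K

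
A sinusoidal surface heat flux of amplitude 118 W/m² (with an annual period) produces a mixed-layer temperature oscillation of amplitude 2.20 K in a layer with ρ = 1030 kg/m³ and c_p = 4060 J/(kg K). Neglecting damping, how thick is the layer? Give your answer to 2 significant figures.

ω = 2π / 3.15×10^7 s = 1.99×10^-7 s⁻¹.
Required C = F₀ / (A ω) = 118 / (2.20 × 1.99×10^-7) = 2.69×10^8 J/(m²·K).
D = C / (ρ c_p) = 2.69×10^8 / (1030 × 4060) = 64.4 m.

64 m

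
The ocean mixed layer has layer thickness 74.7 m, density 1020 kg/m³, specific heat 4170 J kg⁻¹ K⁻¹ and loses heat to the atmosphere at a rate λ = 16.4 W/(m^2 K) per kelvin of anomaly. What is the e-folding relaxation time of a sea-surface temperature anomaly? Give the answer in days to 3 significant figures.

224 days

Areal heat capacity C = ρ c_p D = 1020 × 4170 × 74.7 = 3.18×10^8 J/(m^2 K).
Relaxation time τ = C / λ = 3.18×10^8 / 16.4 = 1.94×10^7 s.
In days: 1.94×10^7 s / (86400 s/day) = 224 days.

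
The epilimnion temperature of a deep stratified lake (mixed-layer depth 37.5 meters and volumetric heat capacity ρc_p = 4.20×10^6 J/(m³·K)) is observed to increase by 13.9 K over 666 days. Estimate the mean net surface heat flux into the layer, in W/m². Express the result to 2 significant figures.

38

Areal heat capacity C = ρc_p × D = 4.20×10^6 × 37.5 = 1.58×10^8 J/(m^2 K).
Required heat per unit area: Q = C ΔT = 1.58×10^8 × 13.9 = 2.19×10^9 J/m².
Flux F = Q / Δt = 2.19×10^9 / 5.75×10^7 s = 38.0 W/m².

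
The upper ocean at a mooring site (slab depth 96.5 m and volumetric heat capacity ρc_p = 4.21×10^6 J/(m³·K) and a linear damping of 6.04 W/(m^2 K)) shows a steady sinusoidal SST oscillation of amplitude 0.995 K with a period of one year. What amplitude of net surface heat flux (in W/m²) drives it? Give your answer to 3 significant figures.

Areal heat capacity C = ρc_p × D = 4.21×10^6 × 96.5 = 4.06×10^8 J m⁻² K⁻¹.
ω = 2π / 3.15×10^7 s = 1.99×10^-7 s⁻¹.
√((Cω)² + λ²) = √((80.9)² + 6.04²) = 81.2 W/(m²·K).
F₀ = A × √((Cω)²+λ²) = 0.995 × 81.2 = 80.8 W/m².

80.8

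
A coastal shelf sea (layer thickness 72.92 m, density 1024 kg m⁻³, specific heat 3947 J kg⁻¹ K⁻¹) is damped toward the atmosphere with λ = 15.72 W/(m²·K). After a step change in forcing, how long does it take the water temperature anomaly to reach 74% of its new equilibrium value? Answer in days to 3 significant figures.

Areal heat capacity C = ρ c_p D = 1024 × 3947 × 72.92 = 2.95×10^8 J/(m²·K).
τ = C / λ = 2.95×10^8 / 15.72 = 1.87×10^7 s.
Fraction reached: 1 − e^(−t/τ) = 0.74 ⇒ t = −τ ln(1 − 0.74) = τ × 1.35.
t = 2.53×10^7 s = 292 days.

292 days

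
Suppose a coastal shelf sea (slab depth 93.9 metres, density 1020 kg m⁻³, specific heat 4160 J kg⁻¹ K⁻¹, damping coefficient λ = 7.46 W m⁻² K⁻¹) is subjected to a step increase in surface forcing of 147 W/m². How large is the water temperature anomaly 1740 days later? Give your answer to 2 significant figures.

19 K

Areal heat capacity C = ρ c_p D = 1020 × 4160 × 93.9 = 3.98×10^8 J/(m²·K).
τ = C / λ = 3.98×10^8 / 7.46 = 5.34×10^7 s.
Equilibrium anomaly ΔT_eq = F / λ = 147 / 7.46 = 19.7 K.
t = 1740 days = 1.50×10^8 s, so t/τ = 2.81.
ΔT(t) = ΔT_eq (1 − e^(−t/τ)) = 19.7 × (1 − e^−2.81) = 18.5 K.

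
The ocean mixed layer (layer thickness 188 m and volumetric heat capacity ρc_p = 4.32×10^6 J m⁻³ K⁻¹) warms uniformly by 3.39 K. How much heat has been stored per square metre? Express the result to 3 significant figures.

Areal heat capacity C = ρc_p × D = 4.32×10^6 × 188 = 8.12×10^8 J m⁻² K⁻¹.
ΔQ = C ΔT = 8.12×10^8 × 3.39 = 2.75×10^9 J/m².

2.75×10^9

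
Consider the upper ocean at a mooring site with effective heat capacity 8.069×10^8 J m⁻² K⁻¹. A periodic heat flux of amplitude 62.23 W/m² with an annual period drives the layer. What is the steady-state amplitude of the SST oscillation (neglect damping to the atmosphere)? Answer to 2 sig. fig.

Areal heat capacity C = 8.069×10^8 J m⁻² K⁻¹ (given).
Angular frequency ω = 2π / T = 2π / 3.15×10^7 s = 1.99×10^-7 s⁻¹.
Cω = 8.07×10^8 × 1.99×10^-7 = 161 W/(m²·K).
Amplitude A = F₀ / (Cω) = 62.23 / 161 = 0.387 K.

0.39 K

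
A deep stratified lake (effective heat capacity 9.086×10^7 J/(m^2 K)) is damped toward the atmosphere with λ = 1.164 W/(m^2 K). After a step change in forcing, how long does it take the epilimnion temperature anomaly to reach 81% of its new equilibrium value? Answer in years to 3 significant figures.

Areal heat capacity C = 9.086×10^7 J/(m^2 K) (given).
τ = C / λ = 9.09×10^7 / 1.164 = 7.81×10^7 s.
Fraction reached: 1 − e^(−t/τ) = 0.81 ⇒ t = −τ ln(1 − 0.81) = τ × 1.66.
t = 1.30×10^8 s = 4.11 years.

4.11 years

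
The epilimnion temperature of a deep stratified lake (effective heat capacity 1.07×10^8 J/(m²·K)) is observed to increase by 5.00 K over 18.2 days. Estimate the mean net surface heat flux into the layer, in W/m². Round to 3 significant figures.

340

Areal heat capacity C = 1.07×10^8 J/(m²·K) (given).
Required heat per unit area: Q = C ΔT = 1.07×10^8 × 5.00 = 5.35×10^8 J/m².
Flux F = Q / Δt = 5.35×10^8 / 1.57×10^6 s = 340 W/m².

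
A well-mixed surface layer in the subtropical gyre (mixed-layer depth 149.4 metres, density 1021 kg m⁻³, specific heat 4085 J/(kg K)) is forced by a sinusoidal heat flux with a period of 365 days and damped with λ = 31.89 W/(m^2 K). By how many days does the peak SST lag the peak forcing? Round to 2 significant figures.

Areal heat capacity C = ρ c_p D = 1021 × 4085 × 149.4 = 6.23×10^8 J/(m²·K).
ω = 2π / 3.15×10^7 s = 1.99×10^-7 s⁻¹.
Phase lag φ = arctan(Cω/λ) = arctan(124/31.89) = 1.32 rad.
Time lag = φ / ω = 1.32 / 1.99×10^-7 = 6.62×10^6 s = 76.6 days.

77 days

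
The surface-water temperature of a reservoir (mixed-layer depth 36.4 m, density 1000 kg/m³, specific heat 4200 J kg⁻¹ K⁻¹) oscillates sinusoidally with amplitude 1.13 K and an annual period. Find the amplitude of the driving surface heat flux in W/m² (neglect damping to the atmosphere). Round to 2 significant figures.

Areal heat capacity C = ρ c_p D = 1000 × 4200 × 36.4 = 1.53×10^8 J m⁻² K⁻¹.
ω = 2π / 3.15×10^7 s = 1.99×10^-7 s⁻¹.
Cω = 1.53×10^8 × 1.99×10^-7 = 30.5 W/(m²·K).
F₀ = A × Cω = 1.13 × 30.5 = 34.4 W/m².

34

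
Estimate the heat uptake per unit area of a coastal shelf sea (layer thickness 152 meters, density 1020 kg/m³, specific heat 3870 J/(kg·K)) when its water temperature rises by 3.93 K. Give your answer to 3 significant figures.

Areal heat capacity C = ρ c_p D = 1020 × 3870 × 152 = 6.00×10^8 J/(m²·K).
ΔQ = C ΔT = 6.00×10^8 × 3.93 = 2.36×10^9 J/m².

2.36×10^9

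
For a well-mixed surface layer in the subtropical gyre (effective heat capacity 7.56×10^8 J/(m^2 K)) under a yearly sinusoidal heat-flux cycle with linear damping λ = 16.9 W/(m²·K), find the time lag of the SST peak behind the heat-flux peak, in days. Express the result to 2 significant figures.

Areal heat capacity C = 7.56×10^8 J/(m^2 K) (given).
ω = 2π / 3.15×10^7 s = 1.99×10^-7 s⁻¹.
Phase lag φ = arctan(Cω/λ) = arctan(151/16.9) = 1.46 rad.
Time lag = φ / ω = 1.46 / 1.99×10^-7 = 7.32×10^6 s = 84.8 days.

85 days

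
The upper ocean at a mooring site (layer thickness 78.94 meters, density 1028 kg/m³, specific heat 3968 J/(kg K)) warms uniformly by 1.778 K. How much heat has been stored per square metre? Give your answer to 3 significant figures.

5.73×10^8

Areal heat capacity C = ρ c_p D = 1028 × 3968 × 78.94 = 3.22×10^8 J/(m²·K).
ΔQ = C ΔT = 3.22×10^8 × 1.778 = 5.73×10^8 J/m².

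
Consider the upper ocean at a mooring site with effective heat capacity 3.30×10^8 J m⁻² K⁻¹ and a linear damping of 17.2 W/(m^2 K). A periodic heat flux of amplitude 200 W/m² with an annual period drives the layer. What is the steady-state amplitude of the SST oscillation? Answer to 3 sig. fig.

2.94 K

Areal heat capacity C = 3.30×10^8 J m⁻² K⁻¹ (given).
Angular frequency ω = 2π / T = 2π / 3.15×10^7 s = 1.99×10^-7 s⁻¹.
√((Cω)² + λ²) = √((65.7)² + 17.2²) = 68.0 W/(m²·K).
Amplitude A = F₀ / √((Cω)²+λ²) = 200 / 68.0 = 2.94 K.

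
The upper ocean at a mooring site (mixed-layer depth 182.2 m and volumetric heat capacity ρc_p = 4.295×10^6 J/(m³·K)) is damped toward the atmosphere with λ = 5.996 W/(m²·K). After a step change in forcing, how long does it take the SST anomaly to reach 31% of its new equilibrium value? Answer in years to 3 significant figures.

1.53 years

Areal heat capacity C = ρc_p × D = 4.295×10^6 × 182.2 = 7.83×10^8 J m⁻² K⁻¹.
τ = C / λ = 7.83×10^8 / 5.996 = 1.31×10^8 s.
Fraction reached: 1 − e^(−t/τ) = 0.31 ⇒ t = −τ ln(1 − 0.31) = τ × 0.371.
t = 4.84×10^7 s = 1.53 years.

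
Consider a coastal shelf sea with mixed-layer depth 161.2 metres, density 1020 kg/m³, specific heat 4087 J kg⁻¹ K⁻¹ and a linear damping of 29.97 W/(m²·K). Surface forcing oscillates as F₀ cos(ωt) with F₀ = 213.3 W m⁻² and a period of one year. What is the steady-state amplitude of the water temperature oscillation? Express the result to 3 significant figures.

1.55 K

Areal heat capacity C = ρ c_p D = 1020 × 4087 × 161.2 = 6.72×10^8 J/(m²·K).
Angular frequency ω = 2π / T = 2π / 3.15×10^7 s = 1.99×10^-7 s⁻¹.
√((Cω)² + λ²) = √((134)² + 29.97²) = 137 W/(m²·K).
Amplitude A = F₀ / √((Cω)²+λ²) = 213.3 / 137 = 1.55 K.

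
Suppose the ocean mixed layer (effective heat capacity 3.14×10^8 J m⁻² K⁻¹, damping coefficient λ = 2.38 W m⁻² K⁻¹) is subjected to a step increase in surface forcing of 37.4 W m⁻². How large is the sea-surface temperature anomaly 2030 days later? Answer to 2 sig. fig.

Areal heat capacity C = 3.14×10^8 J m⁻² K⁻¹ (given).
τ = C / λ = 3.14×10^8 / 2.38 = 1.32×10^8 s.
Equilibrium anomaly ΔT_eq = F / λ = 37.4 / 2.38 = 15.7 K.
t = 2030 days = 1.75×10^8 s, so t/τ = 1.33.
ΔT(t) = ΔT_eq (1 − e^(−t/τ)) = 15.7 × (1 − e^−1.33) = 11.6 K.

12 K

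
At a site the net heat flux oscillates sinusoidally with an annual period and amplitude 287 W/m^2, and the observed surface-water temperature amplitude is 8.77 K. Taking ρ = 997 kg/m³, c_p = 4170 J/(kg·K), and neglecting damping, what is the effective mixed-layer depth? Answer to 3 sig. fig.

ω = 2π / 3.15×10^7 s = 1.99×10^-7 s⁻¹.
Required C = F₀ / (A ω) = 287 / (8.77 × 1.99×10^-7) = 1.64×10^8 J/(m²·K).
D = C / (ρ c_p) = 1.64×10^8 / (997 × 4170) = 39.5 m.

39.5 m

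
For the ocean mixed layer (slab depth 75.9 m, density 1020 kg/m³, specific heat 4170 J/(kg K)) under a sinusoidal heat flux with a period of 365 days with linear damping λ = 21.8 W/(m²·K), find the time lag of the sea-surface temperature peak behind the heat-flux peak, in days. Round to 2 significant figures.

72 days

Areal heat capacity C = ρ c_p D = 1020 × 4170 × 75.9 = 3.23×10^8 J/(m²·K).
ω = 2π / 3.15×10^7 s = 1.99×10^-7 s⁻¹.
Phase lag φ = arctan(Cω/λ) = arctan(64.3/21.8) = 1.24 rad.
Time lag = φ / ω = 1.24 / 1.99×10^-7 = 6.24×10^6 s = 72.3 days.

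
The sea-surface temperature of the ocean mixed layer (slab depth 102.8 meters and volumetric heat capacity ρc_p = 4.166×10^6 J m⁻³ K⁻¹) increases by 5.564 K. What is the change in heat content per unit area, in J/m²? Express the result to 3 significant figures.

2.38×10^9

Areal heat capacity C = ρc_p × D = 4.166×10^6 × 102.8 = 4.28×10^8 J/(m^2 K).
ΔQ = C ΔT = 4.28×10^8 × 5.564 = 2.38×10^9 J/m².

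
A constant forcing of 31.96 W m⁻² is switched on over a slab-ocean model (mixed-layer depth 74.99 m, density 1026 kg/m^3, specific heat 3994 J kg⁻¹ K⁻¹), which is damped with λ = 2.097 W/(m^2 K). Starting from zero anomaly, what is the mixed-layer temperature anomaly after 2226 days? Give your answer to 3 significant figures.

Areal heat capacity C = ρ c_p D = 1026 × 3994 × 74.99 = 3.07×10^8 J m⁻² K⁻¹.
τ = C / λ = 3.07×10^8 / 2.097 = 1.47×10^8 s.
Equilibrium anomaly ΔT_eq = F / λ = 31.96 / 2.097 = 15.2 K.
t = 2226 days = 1.92×10^8 s, so t/τ = 1.31.
ΔT(t) = ΔT_eq (1 − e^(−t/τ)) = 15.2 × (1 − e^−1.31) = 11.1 K.

11.1 K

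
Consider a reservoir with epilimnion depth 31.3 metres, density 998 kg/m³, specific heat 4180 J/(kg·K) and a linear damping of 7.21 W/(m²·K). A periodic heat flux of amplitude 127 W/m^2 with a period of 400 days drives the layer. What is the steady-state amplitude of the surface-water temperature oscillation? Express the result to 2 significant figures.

Areal heat capacity C = ρ c_p D = 998 × 4180 × 31.3 = 1.31×10^8 J m⁻² K⁻¹.
Angular frequency ω = 2π / T = 2π / 3.46×10^7 s = 1.82×10^-7 s⁻¹.
√((Cω)² + λ²) = √((23.7)² + 7.21²) = 24.8 W/(m²·K).
Amplitude A = F₀ / √((Cω)²+λ²) = 127 / 24.8 = 5.12 K.

5.1 K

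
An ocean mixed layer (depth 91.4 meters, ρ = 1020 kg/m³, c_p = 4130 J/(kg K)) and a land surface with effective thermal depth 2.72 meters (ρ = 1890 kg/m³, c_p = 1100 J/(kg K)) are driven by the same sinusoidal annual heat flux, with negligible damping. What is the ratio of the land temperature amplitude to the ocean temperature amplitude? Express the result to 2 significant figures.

68

C_ocean = 1020 × 4130 × 91.4 = 3.85×10^8 J/(m²·K).
C_land = 1890 × 1100 × 2.72 = 5.65×10^6 J/(m²·K).
Undamped amplitude ∝ 1/C, so A_land/A_ocean = C_ocean/C_land = 68.1.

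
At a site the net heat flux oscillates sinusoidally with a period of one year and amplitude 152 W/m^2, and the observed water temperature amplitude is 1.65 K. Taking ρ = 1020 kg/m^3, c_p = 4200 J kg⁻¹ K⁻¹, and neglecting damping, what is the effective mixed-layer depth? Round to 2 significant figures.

110 m

ω = 2π / 3.15×10^7 s = 1.99×10^-7 s⁻¹.
Required C = F₀ / (A ω) = 152 / (1.65 × 1.99×10^-7) = 4.62×10^8 J/(m²·K).
D = C / (ρ c_p) = 4.62×10^8 / (1020 × 4200) = 108 m.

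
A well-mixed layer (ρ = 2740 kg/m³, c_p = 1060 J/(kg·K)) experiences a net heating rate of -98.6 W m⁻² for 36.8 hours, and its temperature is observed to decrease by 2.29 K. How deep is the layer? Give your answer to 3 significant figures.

1.96 m

Heat input Q = F Δt = -98.6 × 1.32×10^5 s = -1.31×10^7 J/m².
Required areal heat capacity C = Q / ΔT = 5.70×10^6 J/(m²·K).
Depth D = C / (ρ c_p) = 5.70×10^6 / (2740 × 1060) = 1.96 m.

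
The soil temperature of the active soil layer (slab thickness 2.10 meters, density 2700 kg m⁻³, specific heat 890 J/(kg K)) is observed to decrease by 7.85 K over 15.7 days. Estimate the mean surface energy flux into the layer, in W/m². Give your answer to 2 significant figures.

-29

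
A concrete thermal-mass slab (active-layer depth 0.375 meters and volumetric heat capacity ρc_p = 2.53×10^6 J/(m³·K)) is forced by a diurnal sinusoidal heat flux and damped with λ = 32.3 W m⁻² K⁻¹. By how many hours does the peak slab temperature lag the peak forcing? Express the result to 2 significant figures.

Areal heat capacity C = ρc_p × D = 2.53×10^6 × 0.375 = 9.49×10^5 J/(m²·K).
ω = 2π / 86400 s = 7.27×10^-5 s⁻¹.
Phase lag φ = arctan(Cω/λ) = arctan(69.0/32.3) = 1.13 rad.
Time lag = φ / ω = 1.13 / 7.27×10^-5 = 15600 s = 4.33 hours.

4.3 hours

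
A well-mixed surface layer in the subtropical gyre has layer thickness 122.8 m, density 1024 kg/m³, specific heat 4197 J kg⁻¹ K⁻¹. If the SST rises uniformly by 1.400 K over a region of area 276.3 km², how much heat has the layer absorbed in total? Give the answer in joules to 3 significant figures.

Areal heat capacity C = ρ c_p D = 1024 × 4197 × 122.8 = 5.28×10^8 J/(m²·K).
Heat per unit area: q = C ΔT = 5.28×10^8 × 1.400 = 7.39×10^8 J/m².
Total heat: Q = q × A = 7.39×10^8 × (276.3 × 10⁶ m²) = 2.04×10^17 J.

2.04×10^17 J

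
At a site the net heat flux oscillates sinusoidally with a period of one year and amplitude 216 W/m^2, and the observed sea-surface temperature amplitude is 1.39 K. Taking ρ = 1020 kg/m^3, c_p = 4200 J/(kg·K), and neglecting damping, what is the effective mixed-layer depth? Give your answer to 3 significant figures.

182 m

ω = 2π / 3.15×10^7 s = 1.99×10^-7 s⁻¹.
Required C = F₀ / (A ω) = 216 / (1.39 × 1.99×10^-7) = 7.80×10^8 J/(m²·K).
D = C / (ρ c_p) = 7.80×10^8 / (1020 × 4200) = 182 m.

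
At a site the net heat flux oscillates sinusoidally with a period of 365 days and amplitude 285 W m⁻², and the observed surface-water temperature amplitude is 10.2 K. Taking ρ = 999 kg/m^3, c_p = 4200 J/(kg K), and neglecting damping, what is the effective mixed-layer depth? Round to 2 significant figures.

ω = 2π / 3.15×10^7 s = 1.99×10^-7 s⁻¹.
Required C = F₀ / (A ω) = 285 / (10.2 × 1.99×10^-7) = 1.40×10^8 J/(m²·K).
D = C / (ρ c_p) = 1.40×10^8 / (999 × 4200) = 33.4 m.

33 m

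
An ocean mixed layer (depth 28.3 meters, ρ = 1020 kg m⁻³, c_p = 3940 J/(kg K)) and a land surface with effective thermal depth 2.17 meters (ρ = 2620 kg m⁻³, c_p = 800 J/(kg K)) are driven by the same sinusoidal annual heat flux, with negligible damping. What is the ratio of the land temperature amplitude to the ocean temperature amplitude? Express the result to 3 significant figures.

25.0

C_ocean = 1020 × 3940 × 28.3 = 1.14×10^8 J/(m²·K).
C_land = 2620 × 800 × 2.17 = 4.55×10^6 J/(m²·K).
Undamped amplitude ∝ 1/C, so A_land/A_ocean = C_ocean/C_land = 25.0.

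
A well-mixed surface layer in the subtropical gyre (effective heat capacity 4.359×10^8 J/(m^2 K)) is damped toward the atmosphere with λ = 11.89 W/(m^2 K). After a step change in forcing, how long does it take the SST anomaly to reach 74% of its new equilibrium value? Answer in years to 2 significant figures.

1.6 years

Areal heat capacity C = 4.359×10^8 J/(m^2 K) (given).
τ = C / λ = 4.36×10^8 / 11.89 = 3.67×10^7 s.
Fraction reached: 1 − e^(−t/τ) = 0.74 ⇒ t = −τ ln(1 − 0.74) = τ × 1.35.
t = 4.94×10^7 s = 1.56 years.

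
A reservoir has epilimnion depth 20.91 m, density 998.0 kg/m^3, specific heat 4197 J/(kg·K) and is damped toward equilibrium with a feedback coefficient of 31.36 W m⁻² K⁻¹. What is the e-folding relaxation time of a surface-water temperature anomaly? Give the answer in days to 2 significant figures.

32 days

Areal heat capacity C = ρ c_p D = 998.0 × 4197 × 20.91 = 8.76×10^7 J/(m²·K).
Relaxation time τ = C / λ = 8.76×10^7 / 31.36 = 2.79×10^6 s.
In days: 2.79×10^6 s / (86400 s/day) = 32.3 days.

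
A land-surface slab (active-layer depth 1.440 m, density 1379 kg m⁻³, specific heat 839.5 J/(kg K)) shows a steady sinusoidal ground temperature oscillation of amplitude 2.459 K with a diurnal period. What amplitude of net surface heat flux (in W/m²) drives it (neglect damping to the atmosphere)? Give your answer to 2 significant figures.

Areal heat capacity C = ρ c_p D = 1379 × 839.5 × 1.440 = 1.67×10^6 J m⁻² K⁻¹.
ω = 2π / 86400 s = 7.27×10^-5 s⁻¹.
Cω = 1.67×10^6 × 7.27×10^-5 = 121 W/(m²·K).
F₀ = A × Cω = 2.459 × 121 = 298 W/m².

300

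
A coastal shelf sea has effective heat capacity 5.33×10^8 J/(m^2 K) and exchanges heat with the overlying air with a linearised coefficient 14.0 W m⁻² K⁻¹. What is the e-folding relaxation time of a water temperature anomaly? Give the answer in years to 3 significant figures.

Areal heat capacity C = 5.33×10^8 J/(m^2 K) (given).
Relaxation time τ = C / λ = 5.33×10^8 / 14.0 = 3.81×10^7 s.
In years: 3.81×10^7 s / (3.156×10^7 s/year) = 1.21 years.

1.21 years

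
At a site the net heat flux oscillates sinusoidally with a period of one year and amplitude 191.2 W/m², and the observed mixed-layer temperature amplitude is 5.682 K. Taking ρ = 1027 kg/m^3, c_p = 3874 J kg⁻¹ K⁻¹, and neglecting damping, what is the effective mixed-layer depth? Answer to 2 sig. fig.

ω = 2π / 3.15×10^7 s = 1.99×10^-7 s⁻¹.
Required C = F₀ / (A ω) = 191.2 / (5.682 × 1.99×10^-7) = 1.69×10^8 J/(m²·K).
D = C / (ρ c_p) = 1.69×10^8 / (1027 × 3874) = 42.5 m.

42 m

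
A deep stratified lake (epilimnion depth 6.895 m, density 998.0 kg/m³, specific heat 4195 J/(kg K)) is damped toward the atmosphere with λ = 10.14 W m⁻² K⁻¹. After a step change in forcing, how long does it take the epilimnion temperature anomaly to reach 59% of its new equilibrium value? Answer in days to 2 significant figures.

29 days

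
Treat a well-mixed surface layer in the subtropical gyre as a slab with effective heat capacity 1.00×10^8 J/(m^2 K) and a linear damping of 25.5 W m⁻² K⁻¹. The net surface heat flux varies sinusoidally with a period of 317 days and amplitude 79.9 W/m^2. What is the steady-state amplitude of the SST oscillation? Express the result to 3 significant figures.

Areal heat capacity C = 1.00×10^8 J/(m^2 K) (given).
Angular frequency ω = 2π / T = 2π / 2.74×10^7 s = 2.29×10^-7 s⁻¹.
√((Cω)² + λ²) = √((22.9)² + 25.5²) = 34.3 W/(m²·K).
Amplitude A = F₀ / √((Cω)²+λ²) = 79.9 / 34.3 = 2.33 K.

2.33 K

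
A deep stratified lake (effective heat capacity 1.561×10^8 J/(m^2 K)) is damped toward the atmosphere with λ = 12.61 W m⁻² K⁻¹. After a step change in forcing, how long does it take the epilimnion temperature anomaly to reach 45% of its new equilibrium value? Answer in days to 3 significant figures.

85.7 days

Areal heat capacity C = 1.561×10^8 J/(m^2 K) (given).
τ = C / λ = 1.56×10^8 / 12.61 = 1.24×10^7 s.
Fraction reached: 1 − e^(−t/τ) = 0.45 ⇒ t = −τ ln(1 − 0.45) = τ × 0.598.
t = 7.40×10^6 s = 85.7 days.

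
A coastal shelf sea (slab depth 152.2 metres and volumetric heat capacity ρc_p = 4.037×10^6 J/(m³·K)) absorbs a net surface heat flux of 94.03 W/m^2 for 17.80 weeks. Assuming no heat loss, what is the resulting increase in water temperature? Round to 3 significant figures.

1.65 K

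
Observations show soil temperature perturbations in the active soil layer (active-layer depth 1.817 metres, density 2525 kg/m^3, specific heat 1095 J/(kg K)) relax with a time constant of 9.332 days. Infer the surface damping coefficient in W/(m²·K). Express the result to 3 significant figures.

6.23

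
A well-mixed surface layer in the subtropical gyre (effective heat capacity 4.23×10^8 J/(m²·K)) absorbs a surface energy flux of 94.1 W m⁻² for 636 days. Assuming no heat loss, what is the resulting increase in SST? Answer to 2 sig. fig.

12 K

Areal heat capacity C = 4.23×10^8 J/(m²·K) (given).
Net heat input Q = F Δt = 94.1 × (636 days × 86400 s/day) = 5.17×10^9 J/m².
ΔT = Q / C = 5.17×10^9 / 4.23×10^8 = 12.2 K.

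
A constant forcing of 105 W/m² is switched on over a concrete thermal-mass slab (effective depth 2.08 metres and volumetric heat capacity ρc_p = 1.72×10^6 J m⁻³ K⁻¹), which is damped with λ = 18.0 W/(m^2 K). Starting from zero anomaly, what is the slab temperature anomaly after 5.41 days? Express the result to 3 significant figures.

Areal heat capacity C = ρc_p × D = 1.72×10^6 × 2.08 = 3.58×10^6 J/(m²·K).
τ = C / λ = 3.58×10^6 / 18.0 = 1.99×10^5 s.
Equilibrium anomaly ΔT_eq = F / λ = 105 / 18.0 = 5.83 K.
t = 5.41 days = 4.67×10^5 s, so t/τ = 2.35.
ΔT(t) = ΔT_eq (1 − e^(−t/τ)) = 5.83 × (1 − e^−2.35) = 5.28 K.

5.28 K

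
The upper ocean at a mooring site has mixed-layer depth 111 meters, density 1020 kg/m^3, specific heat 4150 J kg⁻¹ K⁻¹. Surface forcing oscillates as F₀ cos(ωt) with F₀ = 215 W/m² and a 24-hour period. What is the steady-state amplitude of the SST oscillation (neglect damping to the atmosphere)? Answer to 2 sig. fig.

Areal heat capacity C = ρ c_p D = 1020 × 4150 × 111 = 4.70×10^8 J m⁻² K⁻¹.
Angular frequency ω = 2π / T = 2π / 86400 s = 7.27×10^-5 s⁻¹.
Cω = 4.70×10^8 × 7.27×10^-5 = 34200 W/(m²·K).
Amplitude A = F₀ / (Cω) = 215 / 34200 = 0.00629 K.

0.0063 K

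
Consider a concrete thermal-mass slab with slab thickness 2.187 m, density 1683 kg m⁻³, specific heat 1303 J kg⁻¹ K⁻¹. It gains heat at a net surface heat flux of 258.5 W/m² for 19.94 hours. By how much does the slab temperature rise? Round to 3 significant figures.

Areal heat capacity C = ρ c_p D = 1683 × 1303 × 2.187 = 4.80×10^6 J/(m²·K).
Net heat input Q = F Δt = 258.5 × (19.94 hours × 3600 s/hour) = 1.86×10^7 J/m².
ΔT = Q / C = 1.86×10^7 / 4.80×10^6 = 3.87 K.

3.87 K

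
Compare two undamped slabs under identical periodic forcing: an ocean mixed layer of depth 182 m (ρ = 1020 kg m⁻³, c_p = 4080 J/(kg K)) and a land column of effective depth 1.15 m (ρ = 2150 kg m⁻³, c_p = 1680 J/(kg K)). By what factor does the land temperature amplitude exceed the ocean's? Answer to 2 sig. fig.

180

C_ocean = 1020 × 4080 × 182 = 7.57×10^8 J/(m²·K).
C_land = 2150 × 1680 × 1.15 = 4.15×10^6 J/(m²·K).
Undamped amplitude ∝ 1/C, so A_land/A_ocean = C_ocean/C_land = 182.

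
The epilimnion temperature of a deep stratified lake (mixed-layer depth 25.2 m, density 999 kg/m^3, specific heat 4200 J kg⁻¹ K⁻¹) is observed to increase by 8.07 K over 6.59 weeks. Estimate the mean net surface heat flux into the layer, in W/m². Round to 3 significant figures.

214

Areal heat capacity C = ρ c_p D = 999 × 4200 × 25.2 = 1.06×10^8 J/(m^2 K).
Required heat per unit area: Q = C ΔT = 1.06×10^8 × 8.07 = 8.53×10^8 J/m².
Flux F = Q / Δt = 8.53×10^8 / 3.99×10^6 s = 214 W/m².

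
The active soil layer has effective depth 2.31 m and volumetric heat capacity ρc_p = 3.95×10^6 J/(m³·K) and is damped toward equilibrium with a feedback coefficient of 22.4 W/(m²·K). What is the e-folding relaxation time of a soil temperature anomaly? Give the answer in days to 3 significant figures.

4.71 days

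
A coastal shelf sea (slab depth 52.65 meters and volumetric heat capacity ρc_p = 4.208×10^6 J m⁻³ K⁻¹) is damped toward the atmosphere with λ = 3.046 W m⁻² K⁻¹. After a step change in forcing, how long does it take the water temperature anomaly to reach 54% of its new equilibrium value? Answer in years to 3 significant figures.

Areal heat capacity C = ρc_p × D = 4.208×10^6 × 52.65 = 2.22×10^8 J/(m^2 K).
τ = C / λ = 2.22×10^8 / 3.046 = 7.27×10^7 s.
Fraction reached: 1 − e^(−t/τ) = 0.54 ⇒ t = −τ ln(1 − 0.54) = τ × 0.777.
t = 5.65×10^7 s = 1.79 years.

1.79 years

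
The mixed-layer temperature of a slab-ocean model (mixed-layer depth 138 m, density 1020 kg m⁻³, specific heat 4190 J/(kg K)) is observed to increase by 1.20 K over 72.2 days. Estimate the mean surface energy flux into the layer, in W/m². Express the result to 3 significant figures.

113

Areal heat capacity C = ρ c_p D = 1020 × 4190 × 138 = 5.90×10^8 J m⁻² K⁻¹.
Required heat per unit area: Q = C ΔT = 5.90×10^8 × 1.20 = 7.08×10^8 J/m².
Flux F = Q / Δt = 7.08×10^8 / 6.24×10^6 s = 113 W/m².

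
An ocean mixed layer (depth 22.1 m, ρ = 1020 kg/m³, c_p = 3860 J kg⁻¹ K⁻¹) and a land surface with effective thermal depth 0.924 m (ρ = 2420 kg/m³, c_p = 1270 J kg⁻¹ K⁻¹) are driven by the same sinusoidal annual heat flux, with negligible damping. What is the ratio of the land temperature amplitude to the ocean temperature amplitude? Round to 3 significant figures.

30.6

C_ocean = 1020 × 3860 × 22.1 = 8.70×10^7 J/(m²·K).
C_land = 2420 × 1270 × 0.924 = 2.84×10^6 J/(m²·K).
Undamped amplitude ∝ 1/C, so A_land/A_ocean = C_ocean/C_land = 30.6.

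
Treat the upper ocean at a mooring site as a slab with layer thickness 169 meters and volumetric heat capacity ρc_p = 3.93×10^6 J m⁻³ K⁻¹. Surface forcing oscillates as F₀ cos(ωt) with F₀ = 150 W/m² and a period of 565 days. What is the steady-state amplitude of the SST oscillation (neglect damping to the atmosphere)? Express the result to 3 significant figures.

1.75 K

Areal heat capacity C = ρc_p × D = 3.93×10^6 × 169 = 6.64×10^8 J m⁻² K⁻¹.
Angular frequency ω = 2π / T = 2π / 4.88×10^7 s = 1.29×10^-7 s⁻¹.
Cω = 6.64×10^8 × 1.29×10^-7 = 85.5 W/(m²·K).
Amplitude A = F₀ / (Cω) = 150 / 85.5 = 1.75 K.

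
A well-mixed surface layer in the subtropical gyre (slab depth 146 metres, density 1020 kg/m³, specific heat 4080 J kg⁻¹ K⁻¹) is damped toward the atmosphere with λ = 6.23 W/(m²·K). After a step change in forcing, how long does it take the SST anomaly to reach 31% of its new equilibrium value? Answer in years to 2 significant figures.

1.1 years

Areal heat capacity C = ρ c_p D = 1020 × 4080 × 146 = 6.08×10^8 J m⁻² K⁻¹.
τ = C / λ = 6.08×10^8 / 6.23 = 9.75×10^7 s.
Fraction reached: 1 − e^(−t/τ) = 0.31 ⇒ t = −τ ln(1 − 0.31) = τ × 0.371.
t = 3.62×10^7 s = 1.15 years.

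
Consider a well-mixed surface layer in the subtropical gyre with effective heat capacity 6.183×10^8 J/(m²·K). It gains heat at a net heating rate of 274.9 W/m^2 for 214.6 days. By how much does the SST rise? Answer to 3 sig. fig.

Areal heat capacity C = 6.183×10^8 J/(m²·K) (given).
Net heat input Q = F Δt = 274.9 × (214.6 days × 86400 s/day) = 5.10×10^9 J/m².
ΔT = Q / C = 5.10×10^9 / 6.18×10^8 = 8.24 K.

8.24 K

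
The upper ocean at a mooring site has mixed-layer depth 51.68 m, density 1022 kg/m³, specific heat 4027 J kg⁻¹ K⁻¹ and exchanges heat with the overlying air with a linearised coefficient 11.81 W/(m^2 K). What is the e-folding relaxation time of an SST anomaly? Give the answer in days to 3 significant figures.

208 days

Areal heat capacity C = ρ c_p D = 1022 × 4027 × 51.68 = 2.13×10^8 J m⁻² K⁻¹.
Relaxation time τ = C / λ = 2.13×10^8 / 11.81 = 1.80×10^7 s.
In days: 1.80×10^7 s / (86400 s/day) = 208 days.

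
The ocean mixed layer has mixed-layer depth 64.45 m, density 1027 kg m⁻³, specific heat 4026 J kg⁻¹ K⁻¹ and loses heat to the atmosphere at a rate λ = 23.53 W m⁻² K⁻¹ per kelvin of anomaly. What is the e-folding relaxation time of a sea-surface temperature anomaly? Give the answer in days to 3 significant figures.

131 days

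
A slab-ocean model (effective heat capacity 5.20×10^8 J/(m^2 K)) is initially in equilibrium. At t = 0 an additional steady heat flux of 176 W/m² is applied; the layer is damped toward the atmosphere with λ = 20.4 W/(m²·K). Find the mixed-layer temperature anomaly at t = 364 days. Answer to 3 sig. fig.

Areal heat capacity C = 5.20×10^8 J/(m^2 K) (given).
τ = C / λ = 5.20×10^8 / 20.4 = 2.55×10^7 s.
Equilibrium anomaly ΔT_eq = F / λ = 176 / 20.4 = 8.63 K.
t = 364 days = 3.14×10^7 s, so t/τ = 1.23.
ΔT(t) = ΔT_eq (1 − e^(−t/τ)) = 8.63 × (1 − e^−1.23) = 6.12 K.

6.12 K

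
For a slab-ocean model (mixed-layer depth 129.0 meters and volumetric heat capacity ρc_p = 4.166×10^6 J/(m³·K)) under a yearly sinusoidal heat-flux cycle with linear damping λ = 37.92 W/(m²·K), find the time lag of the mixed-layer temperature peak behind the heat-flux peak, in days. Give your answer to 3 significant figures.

Areal heat capacity C = ρc_p × D = 4.166×10^6 × 129.0 = 5.37×10^8 J/(m²·K).
ω = 2π / 3.15×10^7 s = 1.99×10^-7 s⁻¹.
Phase lag φ = arctan(Cω/λ) = arctan(107/37.92) = 1.23 rad.
Time lag = φ / ω = 1.23 / 1.99×10^-7 = 6.18×10^6 s = 71.5 days.

71.5 days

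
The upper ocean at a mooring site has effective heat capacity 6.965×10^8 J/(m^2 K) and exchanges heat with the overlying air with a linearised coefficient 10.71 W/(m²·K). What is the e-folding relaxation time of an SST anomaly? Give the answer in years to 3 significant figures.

2.06 years

Areal heat capacity C = 6.965×10^8 J/(m^2 K) (given).
Relaxation time τ = C / λ = 6.96×10^8 / 10.71 = 6.50×10^7 s.
In years: 6.50×10^7 s / (3.156×10^7 s/year) = 2.06 years.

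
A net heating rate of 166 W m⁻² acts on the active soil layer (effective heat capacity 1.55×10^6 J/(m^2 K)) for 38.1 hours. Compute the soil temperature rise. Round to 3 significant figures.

Areal heat capacity C = 1.55×10^6 J/(m^2 K) (given).
Net heat input Q = F Δt = 166 × (38.1 hours × 3600 s/hour) = 2.28×10^7 J/m².
ΔT = Q / C = 2.28×10^7 / 1.55×10^6 = 14.7 K.

14.7 K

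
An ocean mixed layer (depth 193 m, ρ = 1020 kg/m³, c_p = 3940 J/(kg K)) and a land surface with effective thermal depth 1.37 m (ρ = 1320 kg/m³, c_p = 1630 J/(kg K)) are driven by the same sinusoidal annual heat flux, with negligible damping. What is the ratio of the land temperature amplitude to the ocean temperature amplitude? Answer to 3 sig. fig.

263

C_ocean = 1020 × 3940 × 193 = 7.76×10^8 J/(m²·K).
C_land = 1320 × 1630 × 1.37 = 2.95×10^6 J/(m²·K).
Undamped amplitude ∝ 1/C, so A_land/A_ocean = C_ocean/C_land = 263.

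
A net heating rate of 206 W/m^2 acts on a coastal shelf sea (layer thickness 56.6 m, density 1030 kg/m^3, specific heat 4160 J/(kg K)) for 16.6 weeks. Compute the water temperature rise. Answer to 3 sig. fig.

Areal heat capacity C = ρ c_p D = 1030 × 4160 × 56.6 = 2.43×10^8 J m⁻² K⁻¹.
Net heat input Q = F Δt = 206 × (16.6 weeks × 6.048×10^5 s/week) = 2.07×10^9 J/m².
ΔT = Q / C = 2.07×10^9 / 2.43×10^8 = 8.53 K.

8.53 K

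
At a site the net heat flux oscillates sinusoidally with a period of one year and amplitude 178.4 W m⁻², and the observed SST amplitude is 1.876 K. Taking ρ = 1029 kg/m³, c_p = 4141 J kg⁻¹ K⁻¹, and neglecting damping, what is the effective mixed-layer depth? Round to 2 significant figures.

110 m

ω = 2π / 3.15×10^7 s = 1.99×10^-7 s⁻¹.
Required C = F₀ / (A ω) = 178.4 / (1.876 × 1.99×10^-7) = 4.77×10^8 J/(m²·K).
D = C / (ρ c_p) = 4.77×10^8 / (1029 × 4141) = 112 m.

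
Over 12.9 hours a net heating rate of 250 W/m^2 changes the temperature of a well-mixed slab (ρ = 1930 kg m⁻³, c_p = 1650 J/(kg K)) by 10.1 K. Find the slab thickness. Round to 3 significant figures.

Heat input Q = F Δt = 250 × 46400 s = 1.16×10^7 J/m².
Required areal heat capacity C = Q / ΔT = 1.15×10^6 J/(m²·K).
Depth D = C / (ρ c_p) = 1.15×10^6 / (1930 × 1650) = 0.361 m.

0.361 m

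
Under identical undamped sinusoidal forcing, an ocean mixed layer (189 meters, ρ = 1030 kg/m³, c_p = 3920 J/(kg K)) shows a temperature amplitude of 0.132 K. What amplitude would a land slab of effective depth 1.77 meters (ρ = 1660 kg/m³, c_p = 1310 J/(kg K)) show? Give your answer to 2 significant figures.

26 K

C_ocean = 7.63×10^8 J/(m²·K); C_land = 3.85×10^6 J/(m²·K).
A ∝ 1/C ⇒ A_land = A_ocean × C_ocean/C_land = 0.132 × 198 = 26.2 K.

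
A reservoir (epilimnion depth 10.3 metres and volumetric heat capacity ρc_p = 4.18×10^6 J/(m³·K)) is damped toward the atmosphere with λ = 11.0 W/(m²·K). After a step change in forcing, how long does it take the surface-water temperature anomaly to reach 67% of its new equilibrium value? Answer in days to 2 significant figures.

Areal heat capacity C = ρc_p × D = 4.18×10^6 × 10.3 = 4.31×10^7 J m⁻² K⁻¹.
τ = C / λ = 4.31×10^7 / 11.0 = 3.91×10^6 s.
Fraction reached: 1 − e^(−t/τ) = 0.67 ⇒ t = −τ ln(1 − 0.67) = τ × 1.11.
t = 4.34×10^6 s = 50.2 days.

50 days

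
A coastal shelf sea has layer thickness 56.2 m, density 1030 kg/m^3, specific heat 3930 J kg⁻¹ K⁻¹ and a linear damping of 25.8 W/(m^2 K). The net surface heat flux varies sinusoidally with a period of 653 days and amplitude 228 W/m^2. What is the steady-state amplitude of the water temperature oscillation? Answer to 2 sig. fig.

Areal heat capacity C = ρ c_p D = 1030 × 3930 × 56.2 = 2.27×10^8 J/(m^2 K).
Angular frequency ω = 2π / T = 2π / 5.64×10^7 s = 1.11×10^-7 s⁻¹.
√((Cω)² + λ²) = √((25.3)² + 25.8²) = 36.2 W/(m²·K).
Amplitude A = F₀ / √((Cω)²+λ²) = 228 / 36.2 = 6.31 K.

6.3 K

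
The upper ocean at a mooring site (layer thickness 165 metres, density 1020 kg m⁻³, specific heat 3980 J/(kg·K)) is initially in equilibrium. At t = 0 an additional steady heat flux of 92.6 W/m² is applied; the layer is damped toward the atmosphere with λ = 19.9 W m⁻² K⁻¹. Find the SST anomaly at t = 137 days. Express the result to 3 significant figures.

Areal heat capacity C = ρ c_p D = 1020 × 3980 × 165 = 6.70×10^8 J m⁻² K⁻¹.
τ = C / λ = 6.70×10^8 / 19.9 = 3.37×10^7 s.
Equilibrium anomaly ΔT_eq = F / λ = 92.6 / 19.9 = 4.65 K.
t = 137 days = 1.18×10^7 s, so t/τ = 0.352.
ΔT(t) = ΔT_eq (1 − e^(−t/τ)) = 4.65 × (1 − e^−0.352) = 1.38 K.

1.38 K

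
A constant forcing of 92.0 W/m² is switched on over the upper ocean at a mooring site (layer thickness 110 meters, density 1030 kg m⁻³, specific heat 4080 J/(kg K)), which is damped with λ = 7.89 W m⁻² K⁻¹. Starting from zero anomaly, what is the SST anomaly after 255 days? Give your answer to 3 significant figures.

3.65 K

Areal heat capacity C = ρ c_p D = 1030 × 4080 × 110 = 4.62×10^8 J/(m^2 K).
τ = C / λ = 4.62×10^8 / 7.89 = 5.86×10^7 s.
Equilibrium anomaly ΔT_eq = F / λ = 92.0 / 7.89 = 11.7 K.
t = 255 days = 2.20×10^7 s, so t/τ = 0.376.
ΔT(t) = ΔT_eq (1 − e^(−t/τ)) = 11.7 × (1 − e^−0.376) = 3.65 K.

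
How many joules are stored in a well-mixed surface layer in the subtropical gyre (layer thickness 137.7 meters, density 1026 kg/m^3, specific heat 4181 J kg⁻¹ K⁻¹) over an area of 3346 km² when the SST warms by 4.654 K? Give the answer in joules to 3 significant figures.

9.20×10^18 J

Areal heat capacity C = ρ c_p D = 1026 × 4181 × 137.7 = 5.91×10^8 J/(m²·K).
Heat per unit area: q = C ΔT = 5.91×10^8 × 4.654 = 2.75×10^9 J/m².
Total heat: Q = q × A = 2.75×10^9 × (3346 × 10⁶ m²) = 9.20×10^18 J.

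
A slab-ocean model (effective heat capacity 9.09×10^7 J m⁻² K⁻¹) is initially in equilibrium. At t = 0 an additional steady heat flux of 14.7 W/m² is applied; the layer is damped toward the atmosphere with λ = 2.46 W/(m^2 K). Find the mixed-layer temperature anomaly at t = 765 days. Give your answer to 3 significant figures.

4.98 K

Areal heat capacity C = 9.09×10^7 J m⁻² K⁻¹ (given).
τ = C / λ = 9.09×10^7 / 2.46 = 3.70×10^7 s.
Equilibrium anomaly ΔT_eq = F / λ = 14.7 / 2.46 = 5.98 K.
t = 765 days = 6.61×10^7 s, so t/τ = 1.79.
ΔT(t) = ΔT_eq (1 − e^(−t/τ)) = 5.98 × (1 − e^−1.79) = 4.98 K.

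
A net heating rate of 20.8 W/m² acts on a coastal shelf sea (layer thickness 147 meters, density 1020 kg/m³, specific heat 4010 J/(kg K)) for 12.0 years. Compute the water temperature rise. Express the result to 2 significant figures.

13 K

Areal heat capacity C = ρ c_p D = 1020 × 4010 × 147 = 6.01×10^8 J/(m^2 K).
Net heat input Q = F Δt = 20.8 × (12.0 years × 3.156×10^7 s/year) = 7.88×10^9 J/m².
ΔT = Q / C = 7.88×10^9 / 6.01×10^8 = 13.1 K.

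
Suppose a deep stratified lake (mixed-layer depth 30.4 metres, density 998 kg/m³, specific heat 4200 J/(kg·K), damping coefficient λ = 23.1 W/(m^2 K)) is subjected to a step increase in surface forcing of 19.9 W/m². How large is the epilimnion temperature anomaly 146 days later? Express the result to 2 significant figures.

0.77 K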